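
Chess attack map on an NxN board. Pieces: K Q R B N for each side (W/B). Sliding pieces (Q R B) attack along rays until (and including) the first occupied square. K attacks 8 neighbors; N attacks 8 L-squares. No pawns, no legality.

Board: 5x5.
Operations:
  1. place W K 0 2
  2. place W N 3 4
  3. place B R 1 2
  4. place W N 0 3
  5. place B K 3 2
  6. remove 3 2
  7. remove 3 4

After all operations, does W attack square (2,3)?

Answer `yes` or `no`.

Op 1: place WK@(0,2)
Op 2: place WN@(3,4)
Op 3: place BR@(1,2)
Op 4: place WN@(0,3)
Op 5: place BK@(3,2)
Op 6: remove (3,2)
Op 7: remove (3,4)
Per-piece attacks for W:
  WK@(0,2): attacks (0,3) (0,1) (1,2) (1,3) (1,1)
  WN@(0,3): attacks (2,4) (1,1) (2,2)
W attacks (2,3): no

Answer: no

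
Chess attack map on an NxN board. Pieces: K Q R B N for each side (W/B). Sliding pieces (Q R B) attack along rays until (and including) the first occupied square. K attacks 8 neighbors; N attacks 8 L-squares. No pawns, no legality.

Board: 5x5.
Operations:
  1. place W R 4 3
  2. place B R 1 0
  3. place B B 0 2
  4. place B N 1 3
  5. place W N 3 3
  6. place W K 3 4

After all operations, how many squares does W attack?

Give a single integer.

Op 1: place WR@(4,3)
Op 2: place BR@(1,0)
Op 3: place BB@(0,2)
Op 4: place BN@(1,3)
Op 5: place WN@(3,3)
Op 6: place WK@(3,4)
Per-piece attacks for W:
  WN@(3,3): attacks (1,4) (4,1) (2,1) (1,2)
  WK@(3,4): attacks (3,3) (4,4) (2,4) (4,3) (2,3)
  WR@(4,3): attacks (4,4) (4,2) (4,1) (4,0) (3,3) [ray(-1,0) blocked at (3,3)]
Union (11 distinct): (1,2) (1,4) (2,1) (2,3) (2,4) (3,3) (4,0) (4,1) (4,2) (4,3) (4,4)

Answer: 11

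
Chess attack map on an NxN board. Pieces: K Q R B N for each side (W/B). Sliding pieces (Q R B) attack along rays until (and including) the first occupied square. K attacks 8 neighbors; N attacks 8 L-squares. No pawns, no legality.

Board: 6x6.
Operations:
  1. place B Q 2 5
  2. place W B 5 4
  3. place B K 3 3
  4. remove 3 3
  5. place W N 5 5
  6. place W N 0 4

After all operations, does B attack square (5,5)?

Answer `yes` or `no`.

Op 1: place BQ@(2,5)
Op 2: place WB@(5,4)
Op 3: place BK@(3,3)
Op 4: remove (3,3)
Op 5: place WN@(5,5)
Op 6: place WN@(0,4)
Per-piece attacks for B:
  BQ@(2,5): attacks (2,4) (2,3) (2,2) (2,1) (2,0) (3,5) (4,5) (5,5) (1,5) (0,5) (3,4) (4,3) (5,2) (1,4) (0,3) [ray(1,0) blocked at (5,5)]
B attacks (5,5): yes

Answer: yes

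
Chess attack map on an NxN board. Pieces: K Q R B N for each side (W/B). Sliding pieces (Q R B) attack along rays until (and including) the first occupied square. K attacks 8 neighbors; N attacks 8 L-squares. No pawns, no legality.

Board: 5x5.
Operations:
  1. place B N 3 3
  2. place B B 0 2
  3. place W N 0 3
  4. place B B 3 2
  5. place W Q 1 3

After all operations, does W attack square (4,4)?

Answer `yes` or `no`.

Op 1: place BN@(3,3)
Op 2: place BB@(0,2)
Op 3: place WN@(0,3)
Op 4: place BB@(3,2)
Op 5: place WQ@(1,3)
Per-piece attacks for W:
  WN@(0,3): attacks (2,4) (1,1) (2,2)
  WQ@(1,3): attacks (1,4) (1,2) (1,1) (1,0) (2,3) (3,3) (0,3) (2,4) (2,2) (3,1) (4,0) (0,4) (0,2) [ray(1,0) blocked at (3,3); ray(-1,0) blocked at (0,3); ray(-1,-1) blocked at (0,2)]
W attacks (4,4): no

Answer: no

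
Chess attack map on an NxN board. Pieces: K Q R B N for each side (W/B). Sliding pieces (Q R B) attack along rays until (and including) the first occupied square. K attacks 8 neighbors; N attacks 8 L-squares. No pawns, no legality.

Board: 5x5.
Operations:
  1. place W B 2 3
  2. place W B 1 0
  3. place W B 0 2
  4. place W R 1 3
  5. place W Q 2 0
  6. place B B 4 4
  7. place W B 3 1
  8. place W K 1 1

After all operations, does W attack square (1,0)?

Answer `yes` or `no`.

Answer: yes

Derivation:
Op 1: place WB@(2,3)
Op 2: place WB@(1,0)
Op 3: place WB@(0,2)
Op 4: place WR@(1,3)
Op 5: place WQ@(2,0)
Op 6: place BB@(4,4)
Op 7: place WB@(3,1)
Op 8: place WK@(1,1)
Per-piece attacks for W:
  WB@(0,2): attacks (1,3) (1,1) [ray(1,1) blocked at (1,3); ray(1,-1) blocked at (1,1)]
  WB@(1,0): attacks (2,1) (3,2) (4,3) (0,1)
  WK@(1,1): attacks (1,2) (1,0) (2,1) (0,1) (2,2) (2,0) (0,2) (0,0)
  WR@(1,3): attacks (1,4) (1,2) (1,1) (2,3) (0,3) [ray(0,-1) blocked at (1,1); ray(1,0) blocked at (2,3)]
  WQ@(2,0): attacks (2,1) (2,2) (2,3) (3,0) (4,0) (1,0) (3,1) (1,1) [ray(0,1) blocked at (2,3); ray(-1,0) blocked at (1,0); ray(1,1) blocked at (3,1); ray(-1,1) blocked at (1,1)]
  WB@(2,3): attacks (3,4) (3,2) (4,1) (1,4) (1,2) (0,1)
  WB@(3,1): attacks (4,2) (4,0) (2,2) (1,3) (2,0) [ray(-1,1) blocked at (1,3); ray(-1,-1) blocked at (2,0)]
W attacks (1,0): yes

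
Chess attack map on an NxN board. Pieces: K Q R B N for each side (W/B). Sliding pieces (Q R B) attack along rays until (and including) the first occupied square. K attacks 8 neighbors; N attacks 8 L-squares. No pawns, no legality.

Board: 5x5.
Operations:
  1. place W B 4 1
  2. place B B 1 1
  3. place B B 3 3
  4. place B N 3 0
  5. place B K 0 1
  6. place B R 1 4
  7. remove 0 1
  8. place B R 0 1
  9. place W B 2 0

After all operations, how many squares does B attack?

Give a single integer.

Answer: 14

Derivation:
Op 1: place WB@(4,1)
Op 2: place BB@(1,1)
Op 3: place BB@(3,3)
Op 4: place BN@(3,0)
Op 5: place BK@(0,1)
Op 6: place BR@(1,4)
Op 7: remove (0,1)
Op 8: place BR@(0,1)
Op 9: place WB@(2,0)
Per-piece attacks for B:
  BR@(0,1): attacks (0,2) (0,3) (0,4) (0,0) (1,1) [ray(1,0) blocked at (1,1)]
  BB@(1,1): attacks (2,2) (3,3) (2,0) (0,2) (0,0) [ray(1,1) blocked at (3,3); ray(1,-1) blocked at (2,0)]
  BR@(1,4): attacks (1,3) (1,2) (1,1) (2,4) (3,4) (4,4) (0,4) [ray(0,-1) blocked at (1,1)]
  BN@(3,0): attacks (4,2) (2,2) (1,1)
  BB@(3,3): attacks (4,4) (4,2) (2,4) (2,2) (1,1) [ray(-1,-1) blocked at (1,1)]
Union (14 distinct): (0,0) (0,2) (0,3) (0,4) (1,1) (1,2) (1,3) (2,0) (2,2) (2,4) (3,3) (3,4) (4,2) (4,4)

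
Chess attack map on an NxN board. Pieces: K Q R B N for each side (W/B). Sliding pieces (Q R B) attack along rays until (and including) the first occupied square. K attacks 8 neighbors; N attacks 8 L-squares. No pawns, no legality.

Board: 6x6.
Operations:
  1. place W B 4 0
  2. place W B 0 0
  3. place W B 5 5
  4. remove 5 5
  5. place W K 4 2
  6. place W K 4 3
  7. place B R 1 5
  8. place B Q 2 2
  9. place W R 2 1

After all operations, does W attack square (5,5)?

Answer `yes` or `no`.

Answer: no

Derivation:
Op 1: place WB@(4,0)
Op 2: place WB@(0,0)
Op 3: place WB@(5,5)
Op 4: remove (5,5)
Op 5: place WK@(4,2)
Op 6: place WK@(4,3)
Op 7: place BR@(1,5)
Op 8: place BQ@(2,2)
Op 9: place WR@(2,1)
Per-piece attacks for W:
  WB@(0,0): attacks (1,1) (2,2) [ray(1,1) blocked at (2,2)]
  WR@(2,1): attacks (2,2) (2,0) (3,1) (4,1) (5,1) (1,1) (0,1) [ray(0,1) blocked at (2,2)]
  WB@(4,0): attacks (5,1) (3,1) (2,2) [ray(-1,1) blocked at (2,2)]
  WK@(4,2): attacks (4,3) (4,1) (5,2) (3,2) (5,3) (5,1) (3,3) (3,1)
  WK@(4,3): attacks (4,4) (4,2) (5,3) (3,3) (5,4) (5,2) (3,4) (3,2)
W attacks (5,5): no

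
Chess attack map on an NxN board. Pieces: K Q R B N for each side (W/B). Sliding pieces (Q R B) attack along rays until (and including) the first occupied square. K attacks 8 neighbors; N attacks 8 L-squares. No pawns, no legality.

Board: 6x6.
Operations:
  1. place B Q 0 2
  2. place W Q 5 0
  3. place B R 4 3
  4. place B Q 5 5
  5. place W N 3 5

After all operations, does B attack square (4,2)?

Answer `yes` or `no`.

Op 1: place BQ@(0,2)
Op 2: place WQ@(5,0)
Op 3: place BR@(4,3)
Op 4: place BQ@(5,5)
Op 5: place WN@(3,5)
Per-piece attacks for B:
  BQ@(0,2): attacks (0,3) (0,4) (0,5) (0,1) (0,0) (1,2) (2,2) (3,2) (4,2) (5,2) (1,3) (2,4) (3,5) (1,1) (2,0) [ray(1,1) blocked at (3,5)]
  BR@(4,3): attacks (4,4) (4,5) (4,2) (4,1) (4,0) (5,3) (3,3) (2,3) (1,3) (0,3)
  BQ@(5,5): attacks (5,4) (5,3) (5,2) (5,1) (5,0) (4,5) (3,5) (4,4) (3,3) (2,2) (1,1) (0,0) [ray(0,-1) blocked at (5,0); ray(-1,0) blocked at (3,5)]
B attacks (4,2): yes

Answer: yes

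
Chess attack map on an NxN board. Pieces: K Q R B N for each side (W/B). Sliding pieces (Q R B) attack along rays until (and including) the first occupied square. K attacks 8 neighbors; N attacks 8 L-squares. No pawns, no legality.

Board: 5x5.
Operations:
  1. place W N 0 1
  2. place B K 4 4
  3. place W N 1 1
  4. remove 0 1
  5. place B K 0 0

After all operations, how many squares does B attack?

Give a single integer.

Op 1: place WN@(0,1)
Op 2: place BK@(4,4)
Op 3: place WN@(1,1)
Op 4: remove (0,1)
Op 5: place BK@(0,0)
Per-piece attacks for B:
  BK@(0,0): attacks (0,1) (1,0) (1,1)
  BK@(4,4): attacks (4,3) (3,4) (3,3)
Union (6 distinct): (0,1) (1,0) (1,1) (3,3) (3,4) (4,3)

Answer: 6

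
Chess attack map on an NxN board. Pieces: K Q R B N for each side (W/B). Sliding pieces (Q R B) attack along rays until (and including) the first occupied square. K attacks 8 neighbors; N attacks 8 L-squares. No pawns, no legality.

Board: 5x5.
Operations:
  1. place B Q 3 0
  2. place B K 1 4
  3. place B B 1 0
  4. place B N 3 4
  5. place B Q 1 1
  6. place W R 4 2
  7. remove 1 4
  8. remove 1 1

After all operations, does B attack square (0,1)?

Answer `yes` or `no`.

Answer: yes

Derivation:
Op 1: place BQ@(3,0)
Op 2: place BK@(1,4)
Op 3: place BB@(1,0)
Op 4: place BN@(3,4)
Op 5: place BQ@(1,1)
Op 6: place WR@(4,2)
Op 7: remove (1,4)
Op 8: remove (1,1)
Per-piece attacks for B:
  BB@(1,0): attacks (2,1) (3,2) (4,3) (0,1)
  BQ@(3,0): attacks (3,1) (3,2) (3,3) (3,4) (4,0) (2,0) (1,0) (4,1) (2,1) (1,2) (0,3) [ray(0,1) blocked at (3,4); ray(-1,0) blocked at (1,0)]
  BN@(3,4): attacks (4,2) (2,2) (1,3)
B attacks (0,1): yes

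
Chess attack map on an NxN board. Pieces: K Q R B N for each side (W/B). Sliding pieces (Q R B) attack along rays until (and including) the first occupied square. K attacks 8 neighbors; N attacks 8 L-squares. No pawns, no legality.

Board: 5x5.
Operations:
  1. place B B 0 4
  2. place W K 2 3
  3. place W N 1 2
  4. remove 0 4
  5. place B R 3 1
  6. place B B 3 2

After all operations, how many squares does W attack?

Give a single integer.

Answer: 12

Derivation:
Op 1: place BB@(0,4)
Op 2: place WK@(2,3)
Op 3: place WN@(1,2)
Op 4: remove (0,4)
Op 5: place BR@(3,1)
Op 6: place BB@(3,2)
Per-piece attacks for W:
  WN@(1,2): attacks (2,4) (3,3) (0,4) (2,0) (3,1) (0,0)
  WK@(2,3): attacks (2,4) (2,2) (3,3) (1,3) (3,4) (3,2) (1,4) (1,2)
Union (12 distinct): (0,0) (0,4) (1,2) (1,3) (1,4) (2,0) (2,2) (2,4) (3,1) (3,2) (3,3) (3,4)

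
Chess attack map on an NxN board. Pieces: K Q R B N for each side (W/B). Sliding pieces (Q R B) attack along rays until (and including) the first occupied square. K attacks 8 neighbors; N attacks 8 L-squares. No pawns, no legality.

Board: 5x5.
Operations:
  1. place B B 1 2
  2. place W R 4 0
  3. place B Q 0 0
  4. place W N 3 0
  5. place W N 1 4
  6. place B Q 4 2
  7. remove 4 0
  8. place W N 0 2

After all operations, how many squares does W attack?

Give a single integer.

Answer: 9

Derivation:
Op 1: place BB@(1,2)
Op 2: place WR@(4,0)
Op 3: place BQ@(0,0)
Op 4: place WN@(3,0)
Op 5: place WN@(1,4)
Op 6: place BQ@(4,2)
Op 7: remove (4,0)
Op 8: place WN@(0,2)
Per-piece attacks for W:
  WN@(0,2): attacks (1,4) (2,3) (1,0) (2,1)
  WN@(1,4): attacks (2,2) (3,3) (0,2)
  WN@(3,0): attacks (4,2) (2,2) (1,1)
Union (9 distinct): (0,2) (1,0) (1,1) (1,4) (2,1) (2,2) (2,3) (3,3) (4,2)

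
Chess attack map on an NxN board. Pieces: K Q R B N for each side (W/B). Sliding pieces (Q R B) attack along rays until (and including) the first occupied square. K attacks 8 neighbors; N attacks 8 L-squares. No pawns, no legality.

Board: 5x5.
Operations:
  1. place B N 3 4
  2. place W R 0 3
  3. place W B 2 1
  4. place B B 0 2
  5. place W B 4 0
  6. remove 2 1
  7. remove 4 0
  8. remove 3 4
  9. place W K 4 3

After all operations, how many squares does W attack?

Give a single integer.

Op 1: place BN@(3,4)
Op 2: place WR@(0,3)
Op 3: place WB@(2,1)
Op 4: place BB@(0,2)
Op 5: place WB@(4,0)
Op 6: remove (2,1)
Op 7: remove (4,0)
Op 8: remove (3,4)
Op 9: place WK@(4,3)
Per-piece attacks for W:
  WR@(0,3): attacks (0,4) (0,2) (1,3) (2,3) (3,3) (4,3) [ray(0,-1) blocked at (0,2); ray(1,0) blocked at (4,3)]
  WK@(4,3): attacks (4,4) (4,2) (3,3) (3,4) (3,2)
Union (10 distinct): (0,2) (0,4) (1,3) (2,3) (3,2) (3,3) (3,4) (4,2) (4,3) (4,4)

Answer: 10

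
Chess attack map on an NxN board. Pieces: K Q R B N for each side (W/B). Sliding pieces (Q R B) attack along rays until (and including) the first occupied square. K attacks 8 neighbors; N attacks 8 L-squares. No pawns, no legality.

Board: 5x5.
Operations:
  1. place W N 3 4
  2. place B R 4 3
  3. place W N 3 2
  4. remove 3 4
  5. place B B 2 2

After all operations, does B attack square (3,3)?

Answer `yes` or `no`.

Answer: yes

Derivation:
Op 1: place WN@(3,4)
Op 2: place BR@(4,3)
Op 3: place WN@(3,2)
Op 4: remove (3,4)
Op 5: place BB@(2,2)
Per-piece attacks for B:
  BB@(2,2): attacks (3,3) (4,4) (3,1) (4,0) (1,3) (0,4) (1,1) (0,0)
  BR@(4,3): attacks (4,4) (4,2) (4,1) (4,0) (3,3) (2,3) (1,3) (0,3)
B attacks (3,3): yes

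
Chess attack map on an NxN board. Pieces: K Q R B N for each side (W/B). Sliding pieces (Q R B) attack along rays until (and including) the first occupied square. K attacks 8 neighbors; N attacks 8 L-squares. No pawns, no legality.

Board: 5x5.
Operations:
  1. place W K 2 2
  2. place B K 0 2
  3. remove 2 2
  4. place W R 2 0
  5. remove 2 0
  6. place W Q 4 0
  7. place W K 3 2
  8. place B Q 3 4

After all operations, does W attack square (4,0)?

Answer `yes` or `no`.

Op 1: place WK@(2,2)
Op 2: place BK@(0,2)
Op 3: remove (2,2)
Op 4: place WR@(2,0)
Op 5: remove (2,0)
Op 6: place WQ@(4,0)
Op 7: place WK@(3,2)
Op 8: place BQ@(3,4)
Per-piece attacks for W:
  WK@(3,2): attacks (3,3) (3,1) (4,2) (2,2) (4,3) (4,1) (2,3) (2,1)
  WQ@(4,0): attacks (4,1) (4,2) (4,3) (4,4) (3,0) (2,0) (1,0) (0,0) (3,1) (2,2) (1,3) (0,4)
W attacks (4,0): no

Answer: no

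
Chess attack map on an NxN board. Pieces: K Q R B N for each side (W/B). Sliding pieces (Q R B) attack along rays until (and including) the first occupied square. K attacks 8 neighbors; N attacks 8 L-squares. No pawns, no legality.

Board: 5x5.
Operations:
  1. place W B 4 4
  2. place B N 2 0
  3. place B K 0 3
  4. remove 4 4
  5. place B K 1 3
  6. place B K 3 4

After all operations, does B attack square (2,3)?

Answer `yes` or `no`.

Op 1: place WB@(4,4)
Op 2: place BN@(2,0)
Op 3: place BK@(0,3)
Op 4: remove (4,4)
Op 5: place BK@(1,3)
Op 6: place BK@(3,4)
Per-piece attacks for B:
  BK@(0,3): attacks (0,4) (0,2) (1,3) (1,4) (1,2)
  BK@(1,3): attacks (1,4) (1,2) (2,3) (0,3) (2,4) (2,2) (0,4) (0,2)
  BN@(2,0): attacks (3,2) (4,1) (1,2) (0,1)
  BK@(3,4): attacks (3,3) (4,4) (2,4) (4,3) (2,3)
B attacks (2,3): yes

Answer: yes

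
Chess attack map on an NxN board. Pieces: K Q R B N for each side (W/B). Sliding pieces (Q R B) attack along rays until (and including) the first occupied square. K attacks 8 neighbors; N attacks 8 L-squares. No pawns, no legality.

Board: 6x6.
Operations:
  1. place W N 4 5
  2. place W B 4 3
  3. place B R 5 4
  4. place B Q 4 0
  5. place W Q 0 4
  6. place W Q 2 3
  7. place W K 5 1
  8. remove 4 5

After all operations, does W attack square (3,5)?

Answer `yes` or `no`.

Answer: no

Derivation:
Op 1: place WN@(4,5)
Op 2: place WB@(4,3)
Op 3: place BR@(5,4)
Op 4: place BQ@(4,0)
Op 5: place WQ@(0,4)
Op 6: place WQ@(2,3)
Op 7: place WK@(5,1)
Op 8: remove (4,5)
Per-piece attacks for W:
  WQ@(0,4): attacks (0,5) (0,3) (0,2) (0,1) (0,0) (1,4) (2,4) (3,4) (4,4) (5,4) (1,5) (1,3) (2,2) (3,1) (4,0) [ray(1,0) blocked at (5,4); ray(1,-1) blocked at (4,0)]
  WQ@(2,3): attacks (2,4) (2,5) (2,2) (2,1) (2,0) (3,3) (4,3) (1,3) (0,3) (3,4) (4,5) (3,2) (4,1) (5,0) (1,4) (0,5) (1,2) (0,1) [ray(1,0) blocked at (4,3)]
  WB@(4,3): attacks (5,4) (5,2) (3,4) (2,5) (3,2) (2,1) (1,0) [ray(1,1) blocked at (5,4)]
  WK@(5,1): attacks (5,2) (5,0) (4,1) (4,2) (4,0)
W attacks (3,5): no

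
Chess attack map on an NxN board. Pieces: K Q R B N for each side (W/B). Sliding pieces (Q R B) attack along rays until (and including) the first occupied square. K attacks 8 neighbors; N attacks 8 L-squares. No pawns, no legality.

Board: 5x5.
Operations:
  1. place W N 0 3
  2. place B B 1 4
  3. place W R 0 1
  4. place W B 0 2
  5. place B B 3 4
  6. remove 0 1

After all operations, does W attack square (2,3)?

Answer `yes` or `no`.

Op 1: place WN@(0,3)
Op 2: place BB@(1,4)
Op 3: place WR@(0,1)
Op 4: place WB@(0,2)
Op 5: place BB@(3,4)
Op 6: remove (0,1)
Per-piece attacks for W:
  WB@(0,2): attacks (1,3) (2,4) (1,1) (2,0)
  WN@(0,3): attacks (2,4) (1,1) (2,2)
W attacks (2,3): no

Answer: no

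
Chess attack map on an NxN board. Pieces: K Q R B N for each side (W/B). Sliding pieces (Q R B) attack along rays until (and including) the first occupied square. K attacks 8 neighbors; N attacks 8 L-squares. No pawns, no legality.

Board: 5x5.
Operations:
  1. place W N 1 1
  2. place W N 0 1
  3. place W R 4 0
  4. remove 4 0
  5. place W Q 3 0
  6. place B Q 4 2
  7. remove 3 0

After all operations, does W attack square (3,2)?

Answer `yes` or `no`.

Op 1: place WN@(1,1)
Op 2: place WN@(0,1)
Op 3: place WR@(4,0)
Op 4: remove (4,0)
Op 5: place WQ@(3,0)
Op 6: place BQ@(4,2)
Op 7: remove (3,0)
Per-piece attacks for W:
  WN@(0,1): attacks (1,3) (2,2) (2,0)
  WN@(1,1): attacks (2,3) (3,2) (0,3) (3,0)
W attacks (3,2): yes

Answer: yes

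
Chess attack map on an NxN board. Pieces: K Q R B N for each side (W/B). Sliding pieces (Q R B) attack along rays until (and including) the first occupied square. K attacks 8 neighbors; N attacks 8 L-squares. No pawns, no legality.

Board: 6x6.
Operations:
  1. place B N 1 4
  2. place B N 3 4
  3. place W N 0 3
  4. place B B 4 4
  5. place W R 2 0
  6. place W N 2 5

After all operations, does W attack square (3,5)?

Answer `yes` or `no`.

Answer: no

Derivation:
Op 1: place BN@(1,4)
Op 2: place BN@(3,4)
Op 3: place WN@(0,3)
Op 4: place BB@(4,4)
Op 5: place WR@(2,0)
Op 6: place WN@(2,5)
Per-piece attacks for W:
  WN@(0,3): attacks (1,5) (2,4) (1,1) (2,2)
  WR@(2,0): attacks (2,1) (2,2) (2,3) (2,4) (2,5) (3,0) (4,0) (5,0) (1,0) (0,0) [ray(0,1) blocked at (2,5)]
  WN@(2,5): attacks (3,3) (4,4) (1,3) (0,4)
W attacks (3,5): no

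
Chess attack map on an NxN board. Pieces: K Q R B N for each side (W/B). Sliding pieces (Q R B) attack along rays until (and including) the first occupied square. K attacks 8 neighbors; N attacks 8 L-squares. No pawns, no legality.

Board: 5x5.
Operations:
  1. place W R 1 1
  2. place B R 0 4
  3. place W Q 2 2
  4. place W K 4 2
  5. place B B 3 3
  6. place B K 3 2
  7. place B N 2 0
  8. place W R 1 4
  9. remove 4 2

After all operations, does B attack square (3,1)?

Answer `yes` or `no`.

Op 1: place WR@(1,1)
Op 2: place BR@(0,4)
Op 3: place WQ@(2,2)
Op 4: place WK@(4,2)
Op 5: place BB@(3,3)
Op 6: place BK@(3,2)
Op 7: place BN@(2,0)
Op 8: place WR@(1,4)
Op 9: remove (4,2)
Per-piece attacks for B:
  BR@(0,4): attacks (0,3) (0,2) (0,1) (0,0) (1,4) [ray(1,0) blocked at (1,4)]
  BN@(2,0): attacks (3,2) (4,1) (1,2) (0,1)
  BK@(3,2): attacks (3,3) (3,1) (4,2) (2,2) (4,3) (4,1) (2,3) (2,1)
  BB@(3,3): attacks (4,4) (4,2) (2,4) (2,2) [ray(-1,-1) blocked at (2,2)]
B attacks (3,1): yes

Answer: yes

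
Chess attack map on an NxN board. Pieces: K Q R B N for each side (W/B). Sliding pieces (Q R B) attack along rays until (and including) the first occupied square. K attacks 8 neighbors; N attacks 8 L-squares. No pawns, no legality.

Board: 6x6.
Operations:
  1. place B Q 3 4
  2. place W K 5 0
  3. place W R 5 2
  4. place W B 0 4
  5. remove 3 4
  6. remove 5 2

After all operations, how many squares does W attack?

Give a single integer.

Answer: 7

Derivation:
Op 1: place BQ@(3,4)
Op 2: place WK@(5,0)
Op 3: place WR@(5,2)
Op 4: place WB@(0,4)
Op 5: remove (3,4)
Op 6: remove (5,2)
Per-piece attacks for W:
  WB@(0,4): attacks (1,5) (1,3) (2,2) (3,1) (4,0)
  WK@(5,0): attacks (5,1) (4,0) (4,1)
Union (7 distinct): (1,3) (1,5) (2,2) (3,1) (4,0) (4,1) (5,1)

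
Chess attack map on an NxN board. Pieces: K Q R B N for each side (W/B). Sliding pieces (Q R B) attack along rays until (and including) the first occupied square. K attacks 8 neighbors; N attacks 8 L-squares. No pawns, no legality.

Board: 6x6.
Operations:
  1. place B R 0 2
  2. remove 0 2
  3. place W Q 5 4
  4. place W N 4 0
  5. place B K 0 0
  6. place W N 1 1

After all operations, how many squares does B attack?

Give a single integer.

Op 1: place BR@(0,2)
Op 2: remove (0,2)
Op 3: place WQ@(5,4)
Op 4: place WN@(4,0)
Op 5: place BK@(0,0)
Op 6: place WN@(1,1)
Per-piece attacks for B:
  BK@(0,0): attacks (0,1) (1,0) (1,1)
Union (3 distinct): (0,1) (1,0) (1,1)

Answer: 3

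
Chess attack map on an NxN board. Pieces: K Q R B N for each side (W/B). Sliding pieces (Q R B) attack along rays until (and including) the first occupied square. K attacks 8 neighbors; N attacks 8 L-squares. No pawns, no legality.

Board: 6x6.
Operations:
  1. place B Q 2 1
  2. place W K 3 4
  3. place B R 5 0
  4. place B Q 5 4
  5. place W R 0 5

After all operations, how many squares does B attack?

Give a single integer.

Answer: 27

Derivation:
Op 1: place BQ@(2,1)
Op 2: place WK@(3,4)
Op 3: place BR@(5,0)
Op 4: place BQ@(5,4)
Op 5: place WR@(0,5)
Per-piece attacks for B:
  BQ@(2,1): attacks (2,2) (2,3) (2,4) (2,5) (2,0) (3,1) (4,1) (5,1) (1,1) (0,1) (3,2) (4,3) (5,4) (3,0) (1,2) (0,3) (1,0) [ray(1,1) blocked at (5,4)]
  BR@(5,0): attacks (5,1) (5,2) (5,3) (5,4) (4,0) (3,0) (2,0) (1,0) (0,0) [ray(0,1) blocked at (5,4)]
  BQ@(5,4): attacks (5,5) (5,3) (5,2) (5,1) (5,0) (4,4) (3,4) (4,5) (4,3) (3,2) (2,1) [ray(0,-1) blocked at (5,0); ray(-1,0) blocked at (3,4); ray(-1,-1) blocked at (2,1)]
Union (27 distinct): (0,0) (0,1) (0,3) (1,0) (1,1) (1,2) (2,0) (2,1) (2,2) (2,3) (2,4) (2,5) (3,0) (3,1) (3,2) (3,4) (4,0) (4,1) (4,3) (4,4) (4,5) (5,0) (5,1) (5,2) (5,3) (5,4) (5,5)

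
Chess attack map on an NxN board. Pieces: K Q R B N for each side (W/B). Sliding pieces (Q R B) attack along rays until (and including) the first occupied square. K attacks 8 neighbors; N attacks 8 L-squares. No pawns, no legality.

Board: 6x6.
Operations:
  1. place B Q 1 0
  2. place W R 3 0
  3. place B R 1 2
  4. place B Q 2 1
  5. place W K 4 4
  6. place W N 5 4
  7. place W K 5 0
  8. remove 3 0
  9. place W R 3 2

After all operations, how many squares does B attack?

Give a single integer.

Answer: 22

Derivation:
Op 1: place BQ@(1,0)
Op 2: place WR@(3,0)
Op 3: place BR@(1,2)
Op 4: place BQ@(2,1)
Op 5: place WK@(4,4)
Op 6: place WN@(5,4)
Op 7: place WK@(5,0)
Op 8: remove (3,0)
Op 9: place WR@(3,2)
Per-piece attacks for B:
  BQ@(1,0): attacks (1,1) (1,2) (2,0) (3,0) (4,0) (5,0) (0,0) (2,1) (0,1) [ray(0,1) blocked at (1,2); ray(1,0) blocked at (5,0); ray(1,1) blocked at (2,1)]
  BR@(1,2): attacks (1,3) (1,4) (1,5) (1,1) (1,0) (2,2) (3,2) (0,2) [ray(0,-1) blocked at (1,0); ray(1,0) blocked at (3,2)]
  BQ@(2,1): attacks (2,2) (2,3) (2,4) (2,5) (2,0) (3,1) (4,1) (5,1) (1,1) (0,1) (3,2) (3,0) (1,2) (1,0) [ray(1,1) blocked at (3,2); ray(-1,1) blocked at (1,2); ray(-1,-1) blocked at (1,0)]
Union (22 distinct): (0,0) (0,1) (0,2) (1,0) (1,1) (1,2) (1,3) (1,4) (1,5) (2,0) (2,1) (2,2) (2,3) (2,4) (2,5) (3,0) (3,1) (3,2) (4,0) (4,1) (5,0) (5,1)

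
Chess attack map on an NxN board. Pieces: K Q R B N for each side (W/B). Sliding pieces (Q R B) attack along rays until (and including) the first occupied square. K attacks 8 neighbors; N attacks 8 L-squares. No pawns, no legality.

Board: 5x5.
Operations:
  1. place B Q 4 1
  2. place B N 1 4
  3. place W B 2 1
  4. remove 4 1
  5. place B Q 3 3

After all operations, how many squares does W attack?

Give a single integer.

Op 1: place BQ@(4,1)
Op 2: place BN@(1,4)
Op 3: place WB@(2,1)
Op 4: remove (4,1)
Op 5: place BQ@(3,3)
Per-piece attacks for W:
  WB@(2,1): attacks (3,2) (4,3) (3,0) (1,2) (0,3) (1,0)
Union (6 distinct): (0,3) (1,0) (1,2) (3,0) (3,2) (4,3)

Answer: 6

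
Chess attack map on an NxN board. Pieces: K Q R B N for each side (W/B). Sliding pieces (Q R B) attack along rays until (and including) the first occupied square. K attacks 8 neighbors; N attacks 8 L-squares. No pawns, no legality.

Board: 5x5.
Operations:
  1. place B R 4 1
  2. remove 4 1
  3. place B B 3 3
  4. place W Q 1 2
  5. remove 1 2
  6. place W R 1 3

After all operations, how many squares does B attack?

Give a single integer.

Op 1: place BR@(4,1)
Op 2: remove (4,1)
Op 3: place BB@(3,3)
Op 4: place WQ@(1,2)
Op 5: remove (1,2)
Op 6: place WR@(1,3)
Per-piece attacks for B:
  BB@(3,3): attacks (4,4) (4,2) (2,4) (2,2) (1,1) (0,0)
Union (6 distinct): (0,0) (1,1) (2,2) (2,4) (4,2) (4,4)

Answer: 6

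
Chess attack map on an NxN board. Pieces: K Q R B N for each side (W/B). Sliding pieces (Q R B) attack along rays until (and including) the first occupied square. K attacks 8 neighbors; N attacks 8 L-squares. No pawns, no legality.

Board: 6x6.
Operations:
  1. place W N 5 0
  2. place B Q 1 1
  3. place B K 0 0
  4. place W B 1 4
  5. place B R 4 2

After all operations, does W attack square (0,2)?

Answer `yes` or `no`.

Answer: no

Derivation:
Op 1: place WN@(5,0)
Op 2: place BQ@(1,1)
Op 3: place BK@(0,0)
Op 4: place WB@(1,4)
Op 5: place BR@(4,2)
Per-piece attacks for W:
  WB@(1,4): attacks (2,5) (2,3) (3,2) (4,1) (5,0) (0,5) (0,3) [ray(1,-1) blocked at (5,0)]
  WN@(5,0): attacks (4,2) (3,1)
W attacks (0,2): no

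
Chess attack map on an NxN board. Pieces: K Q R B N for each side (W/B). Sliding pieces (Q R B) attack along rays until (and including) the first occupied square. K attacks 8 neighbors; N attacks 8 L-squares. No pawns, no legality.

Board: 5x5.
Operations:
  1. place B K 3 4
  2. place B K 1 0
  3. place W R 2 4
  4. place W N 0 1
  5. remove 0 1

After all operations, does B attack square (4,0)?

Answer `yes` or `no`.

Answer: no

Derivation:
Op 1: place BK@(3,4)
Op 2: place BK@(1,0)
Op 3: place WR@(2,4)
Op 4: place WN@(0,1)
Op 5: remove (0,1)
Per-piece attacks for B:
  BK@(1,0): attacks (1,1) (2,0) (0,0) (2,1) (0,1)
  BK@(3,4): attacks (3,3) (4,4) (2,4) (4,3) (2,3)
B attacks (4,0): no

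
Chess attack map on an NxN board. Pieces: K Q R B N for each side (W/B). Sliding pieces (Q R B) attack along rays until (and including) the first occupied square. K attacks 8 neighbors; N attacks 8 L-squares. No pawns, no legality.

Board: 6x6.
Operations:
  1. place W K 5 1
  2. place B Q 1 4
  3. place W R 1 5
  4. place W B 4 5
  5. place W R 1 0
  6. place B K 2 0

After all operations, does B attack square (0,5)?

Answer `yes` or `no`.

Op 1: place WK@(5,1)
Op 2: place BQ@(1,4)
Op 3: place WR@(1,5)
Op 4: place WB@(4,5)
Op 5: place WR@(1,0)
Op 6: place BK@(2,0)
Per-piece attacks for B:
  BQ@(1,4): attacks (1,5) (1,3) (1,2) (1,1) (1,0) (2,4) (3,4) (4,4) (5,4) (0,4) (2,5) (2,3) (3,2) (4,1) (5,0) (0,5) (0,3) [ray(0,1) blocked at (1,5); ray(0,-1) blocked at (1,0)]
  BK@(2,0): attacks (2,1) (3,0) (1,0) (3,1) (1,1)
B attacks (0,5): yes

Answer: yes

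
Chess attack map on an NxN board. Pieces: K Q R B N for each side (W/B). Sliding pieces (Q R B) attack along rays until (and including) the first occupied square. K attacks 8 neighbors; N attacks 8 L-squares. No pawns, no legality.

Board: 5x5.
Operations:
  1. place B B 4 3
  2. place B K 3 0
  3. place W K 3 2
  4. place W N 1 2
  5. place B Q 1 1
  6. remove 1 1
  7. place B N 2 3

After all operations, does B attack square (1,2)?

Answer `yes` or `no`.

Op 1: place BB@(4,3)
Op 2: place BK@(3,0)
Op 3: place WK@(3,2)
Op 4: place WN@(1,2)
Op 5: place BQ@(1,1)
Op 6: remove (1,1)
Op 7: place BN@(2,3)
Per-piece attacks for B:
  BN@(2,3): attacks (4,4) (0,4) (3,1) (4,2) (1,1) (0,2)
  BK@(3,0): attacks (3,1) (4,0) (2,0) (4,1) (2,1)
  BB@(4,3): attacks (3,4) (3,2) [ray(-1,-1) blocked at (3,2)]
B attacks (1,2): no

Answer: no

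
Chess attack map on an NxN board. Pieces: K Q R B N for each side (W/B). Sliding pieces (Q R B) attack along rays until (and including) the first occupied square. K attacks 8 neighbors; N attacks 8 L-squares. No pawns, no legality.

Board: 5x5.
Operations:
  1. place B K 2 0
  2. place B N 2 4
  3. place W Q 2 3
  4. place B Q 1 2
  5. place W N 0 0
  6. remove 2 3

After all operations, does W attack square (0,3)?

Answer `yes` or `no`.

Op 1: place BK@(2,0)
Op 2: place BN@(2,4)
Op 3: place WQ@(2,3)
Op 4: place BQ@(1,2)
Op 5: place WN@(0,0)
Op 6: remove (2,3)
Per-piece attacks for W:
  WN@(0,0): attacks (1,2) (2,1)
W attacks (0,3): no

Answer: no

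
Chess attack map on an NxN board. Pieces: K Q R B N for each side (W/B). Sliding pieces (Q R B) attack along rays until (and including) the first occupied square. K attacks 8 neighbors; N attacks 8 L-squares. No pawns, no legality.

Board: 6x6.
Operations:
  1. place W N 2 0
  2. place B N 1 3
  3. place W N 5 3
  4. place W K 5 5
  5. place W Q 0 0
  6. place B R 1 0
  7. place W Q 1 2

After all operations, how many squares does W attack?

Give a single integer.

Answer: 23

Derivation:
Op 1: place WN@(2,0)
Op 2: place BN@(1,3)
Op 3: place WN@(5,3)
Op 4: place WK@(5,5)
Op 5: place WQ@(0,0)
Op 6: place BR@(1,0)
Op 7: place WQ@(1,2)
Per-piece attacks for W:
  WQ@(0,0): attacks (0,1) (0,2) (0,3) (0,4) (0,5) (1,0) (1,1) (2,2) (3,3) (4,4) (5,5) [ray(1,0) blocked at (1,0); ray(1,1) blocked at (5,5)]
  WQ@(1,2): attacks (1,3) (1,1) (1,0) (2,2) (3,2) (4,2) (5,2) (0,2) (2,3) (3,4) (4,5) (2,1) (3,0) (0,3) (0,1) [ray(0,1) blocked at (1,3); ray(0,-1) blocked at (1,0)]
  WN@(2,0): attacks (3,2) (4,1) (1,2) (0,1)
  WN@(5,3): attacks (4,5) (3,4) (4,1) (3,2)
  WK@(5,5): attacks (5,4) (4,5) (4,4)
Union (23 distinct): (0,1) (0,2) (0,3) (0,4) (0,5) (1,0) (1,1) (1,2) (1,3) (2,1) (2,2) (2,3) (3,0) (3,2) (3,3) (3,4) (4,1) (4,2) (4,4) (4,5) (5,2) (5,4) (5,5)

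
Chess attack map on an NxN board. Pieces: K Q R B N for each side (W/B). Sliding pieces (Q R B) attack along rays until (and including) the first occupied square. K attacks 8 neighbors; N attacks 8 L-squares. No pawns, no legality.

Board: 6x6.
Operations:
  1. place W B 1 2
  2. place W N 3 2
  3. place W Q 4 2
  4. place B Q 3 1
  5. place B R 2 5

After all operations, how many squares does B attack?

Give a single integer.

Answer: 20

Derivation:
Op 1: place WB@(1,2)
Op 2: place WN@(3,2)
Op 3: place WQ@(4,2)
Op 4: place BQ@(3,1)
Op 5: place BR@(2,5)
Per-piece attacks for B:
  BR@(2,5): attacks (2,4) (2,3) (2,2) (2,1) (2,0) (3,5) (4,5) (5,5) (1,5) (0,5)
  BQ@(3,1): attacks (3,2) (3,0) (4,1) (5,1) (2,1) (1,1) (0,1) (4,2) (4,0) (2,2) (1,3) (0,4) (2,0) [ray(0,1) blocked at (3,2); ray(1,1) blocked at (4,2)]
Union (20 distinct): (0,1) (0,4) (0,5) (1,1) (1,3) (1,5) (2,0) (2,1) (2,2) (2,3) (2,4) (3,0) (3,2) (3,5) (4,0) (4,1) (4,2) (4,5) (5,1) (5,5)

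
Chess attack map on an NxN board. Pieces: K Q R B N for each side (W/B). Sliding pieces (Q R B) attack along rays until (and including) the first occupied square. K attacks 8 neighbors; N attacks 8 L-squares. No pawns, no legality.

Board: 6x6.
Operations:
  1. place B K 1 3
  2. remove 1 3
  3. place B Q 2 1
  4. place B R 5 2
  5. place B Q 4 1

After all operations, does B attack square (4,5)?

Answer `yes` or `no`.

Answer: yes

Derivation:
Op 1: place BK@(1,3)
Op 2: remove (1,3)
Op 3: place BQ@(2,1)
Op 4: place BR@(5,2)
Op 5: place BQ@(4,1)
Per-piece attacks for B:
  BQ@(2,1): attacks (2,2) (2,3) (2,4) (2,5) (2,0) (3,1) (4,1) (1,1) (0,1) (3,2) (4,3) (5,4) (3,0) (1,2) (0,3) (1,0) [ray(1,0) blocked at (4,1)]
  BQ@(4,1): attacks (4,2) (4,3) (4,4) (4,5) (4,0) (5,1) (3,1) (2,1) (5,2) (5,0) (3,2) (2,3) (1,4) (0,5) (3,0) [ray(-1,0) blocked at (2,1); ray(1,1) blocked at (5,2)]
  BR@(5,2): attacks (5,3) (5,4) (5,5) (5,1) (5,0) (4,2) (3,2) (2,2) (1,2) (0,2)
B attacks (4,5): yes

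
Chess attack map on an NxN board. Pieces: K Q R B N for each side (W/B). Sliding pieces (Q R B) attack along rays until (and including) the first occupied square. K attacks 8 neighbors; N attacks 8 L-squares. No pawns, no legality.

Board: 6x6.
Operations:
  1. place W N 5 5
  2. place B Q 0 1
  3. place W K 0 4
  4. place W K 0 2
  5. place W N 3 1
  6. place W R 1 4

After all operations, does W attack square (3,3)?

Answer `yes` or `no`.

Op 1: place WN@(5,5)
Op 2: place BQ@(0,1)
Op 3: place WK@(0,4)
Op 4: place WK@(0,2)
Op 5: place WN@(3,1)
Op 6: place WR@(1,4)
Per-piece attacks for W:
  WK@(0,2): attacks (0,3) (0,1) (1,2) (1,3) (1,1)
  WK@(0,4): attacks (0,5) (0,3) (1,4) (1,5) (1,3)
  WR@(1,4): attacks (1,5) (1,3) (1,2) (1,1) (1,0) (2,4) (3,4) (4,4) (5,4) (0,4) [ray(-1,0) blocked at (0,4)]
  WN@(3,1): attacks (4,3) (5,2) (2,3) (1,2) (5,0) (1,0)
  WN@(5,5): attacks (4,3) (3,4)
W attacks (3,3): no

Answer: no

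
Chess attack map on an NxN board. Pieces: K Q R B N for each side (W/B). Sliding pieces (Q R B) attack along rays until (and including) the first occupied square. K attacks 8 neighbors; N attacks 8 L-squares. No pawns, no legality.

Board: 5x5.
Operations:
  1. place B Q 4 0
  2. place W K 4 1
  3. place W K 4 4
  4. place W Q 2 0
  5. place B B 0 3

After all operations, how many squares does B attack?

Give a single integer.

Answer: 10

Derivation:
Op 1: place BQ@(4,0)
Op 2: place WK@(4,1)
Op 3: place WK@(4,4)
Op 4: place WQ@(2,0)
Op 5: place BB@(0,3)
Per-piece attacks for B:
  BB@(0,3): attacks (1,4) (1,2) (2,1) (3,0)
  BQ@(4,0): attacks (4,1) (3,0) (2,0) (3,1) (2,2) (1,3) (0,4) [ray(0,1) blocked at (4,1); ray(-1,0) blocked at (2,0)]
Union (10 distinct): (0,4) (1,2) (1,3) (1,4) (2,0) (2,1) (2,2) (3,0) (3,1) (4,1)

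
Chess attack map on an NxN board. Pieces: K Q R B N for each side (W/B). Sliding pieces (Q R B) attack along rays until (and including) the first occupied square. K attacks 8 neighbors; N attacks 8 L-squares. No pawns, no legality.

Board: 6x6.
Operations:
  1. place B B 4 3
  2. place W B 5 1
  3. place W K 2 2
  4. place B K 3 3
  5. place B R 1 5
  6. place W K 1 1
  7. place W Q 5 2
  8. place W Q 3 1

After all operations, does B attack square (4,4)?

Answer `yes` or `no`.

Op 1: place BB@(4,3)
Op 2: place WB@(5,1)
Op 3: place WK@(2,2)
Op 4: place BK@(3,3)
Op 5: place BR@(1,5)
Op 6: place WK@(1,1)
Op 7: place WQ@(5,2)
Op 8: place WQ@(3,1)
Per-piece attacks for B:
  BR@(1,5): attacks (1,4) (1,3) (1,2) (1,1) (2,5) (3,5) (4,5) (5,5) (0,5) [ray(0,-1) blocked at (1,1)]
  BK@(3,3): attacks (3,4) (3,2) (4,3) (2,3) (4,4) (4,2) (2,4) (2,2)
  BB@(4,3): attacks (5,4) (5,2) (3,4) (2,5) (3,2) (2,1) (1,0) [ray(1,-1) blocked at (5,2)]
B attacks (4,4): yes

Answer: yes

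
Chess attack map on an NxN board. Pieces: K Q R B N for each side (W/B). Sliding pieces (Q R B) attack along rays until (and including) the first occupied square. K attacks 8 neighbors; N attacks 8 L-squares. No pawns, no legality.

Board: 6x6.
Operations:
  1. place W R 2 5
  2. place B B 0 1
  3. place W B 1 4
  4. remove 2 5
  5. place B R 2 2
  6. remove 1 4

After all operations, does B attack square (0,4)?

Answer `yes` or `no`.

Op 1: place WR@(2,5)
Op 2: place BB@(0,1)
Op 3: place WB@(1,4)
Op 4: remove (2,5)
Op 5: place BR@(2,2)
Op 6: remove (1,4)
Per-piece attacks for B:
  BB@(0,1): attacks (1,2) (2,3) (3,4) (4,5) (1,0)
  BR@(2,2): attacks (2,3) (2,4) (2,5) (2,1) (2,0) (3,2) (4,2) (5,2) (1,2) (0,2)
B attacks (0,4): no

Answer: no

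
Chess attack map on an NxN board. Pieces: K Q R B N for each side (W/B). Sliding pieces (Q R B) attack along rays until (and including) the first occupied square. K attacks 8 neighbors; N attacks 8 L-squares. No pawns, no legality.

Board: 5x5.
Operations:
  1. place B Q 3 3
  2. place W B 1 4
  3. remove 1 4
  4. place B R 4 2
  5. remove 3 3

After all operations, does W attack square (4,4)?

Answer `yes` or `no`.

Op 1: place BQ@(3,3)
Op 2: place WB@(1,4)
Op 3: remove (1,4)
Op 4: place BR@(4,2)
Op 5: remove (3,3)
Per-piece attacks for W:
W attacks (4,4): no

Answer: no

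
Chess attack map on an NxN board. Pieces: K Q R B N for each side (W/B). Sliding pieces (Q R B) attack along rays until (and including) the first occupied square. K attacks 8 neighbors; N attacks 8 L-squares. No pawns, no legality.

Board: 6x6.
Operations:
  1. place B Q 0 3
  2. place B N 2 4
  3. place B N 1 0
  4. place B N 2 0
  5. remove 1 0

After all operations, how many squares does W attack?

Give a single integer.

Op 1: place BQ@(0,3)
Op 2: place BN@(2,4)
Op 3: place BN@(1,0)
Op 4: place BN@(2,0)
Op 5: remove (1,0)
Per-piece attacks for W:
Union (0 distinct): (none)

Answer: 0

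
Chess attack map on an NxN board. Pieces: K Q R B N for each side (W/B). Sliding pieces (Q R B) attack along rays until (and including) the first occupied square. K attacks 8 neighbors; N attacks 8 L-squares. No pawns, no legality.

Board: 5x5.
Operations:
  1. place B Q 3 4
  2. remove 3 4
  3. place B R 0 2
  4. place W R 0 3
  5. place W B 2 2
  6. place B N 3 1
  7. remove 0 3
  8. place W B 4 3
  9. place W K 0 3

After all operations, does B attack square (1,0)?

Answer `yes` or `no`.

Op 1: place BQ@(3,4)
Op 2: remove (3,4)
Op 3: place BR@(0,2)
Op 4: place WR@(0,3)
Op 5: place WB@(2,2)
Op 6: place BN@(3,1)
Op 7: remove (0,3)
Op 8: place WB@(4,3)
Op 9: place WK@(0,3)
Per-piece attacks for B:
  BR@(0,2): attacks (0,3) (0,1) (0,0) (1,2) (2,2) [ray(0,1) blocked at (0,3); ray(1,0) blocked at (2,2)]
  BN@(3,1): attacks (4,3) (2,3) (1,2) (1,0)
B attacks (1,0): yes

Answer: yes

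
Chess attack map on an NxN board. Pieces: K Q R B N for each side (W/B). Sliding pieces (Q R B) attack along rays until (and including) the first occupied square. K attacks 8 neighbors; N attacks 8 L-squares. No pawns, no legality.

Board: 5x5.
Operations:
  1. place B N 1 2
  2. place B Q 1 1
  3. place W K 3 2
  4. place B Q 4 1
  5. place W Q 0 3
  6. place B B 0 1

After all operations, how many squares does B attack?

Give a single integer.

Op 1: place BN@(1,2)
Op 2: place BQ@(1,1)
Op 3: place WK@(3,2)
Op 4: place BQ@(4,1)
Op 5: place WQ@(0,3)
Op 6: place BB@(0,1)
Per-piece attacks for B:
  BB@(0,1): attacks (1,2) (1,0) [ray(1,1) blocked at (1,2)]
  BQ@(1,1): attacks (1,2) (1,0) (2,1) (3,1) (4,1) (0,1) (2,2) (3,3) (4,4) (2,0) (0,2) (0,0) [ray(0,1) blocked at (1,2); ray(1,0) blocked at (4,1); ray(-1,0) blocked at (0,1)]
  BN@(1,2): attacks (2,4) (3,3) (0,4) (2,0) (3,1) (0,0)
  BQ@(4,1): attacks (4,2) (4,3) (4,4) (4,0) (3,1) (2,1) (1,1) (3,2) (3,0) [ray(-1,0) blocked at (1,1); ray(-1,1) blocked at (3,2)]
Union (20 distinct): (0,0) (0,1) (0,2) (0,4) (1,0) (1,1) (1,2) (2,0) (2,1) (2,2) (2,4) (3,0) (3,1) (3,2) (3,3) (4,0) (4,1) (4,2) (4,3) (4,4)

Answer: 20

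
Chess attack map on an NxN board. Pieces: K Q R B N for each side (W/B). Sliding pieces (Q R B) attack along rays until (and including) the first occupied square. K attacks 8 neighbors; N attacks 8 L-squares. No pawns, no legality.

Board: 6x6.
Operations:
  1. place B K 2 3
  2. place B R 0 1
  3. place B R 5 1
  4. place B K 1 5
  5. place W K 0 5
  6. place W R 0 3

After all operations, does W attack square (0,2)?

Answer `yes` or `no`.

Op 1: place BK@(2,3)
Op 2: place BR@(0,1)
Op 3: place BR@(5,1)
Op 4: place BK@(1,5)
Op 5: place WK@(0,5)
Op 6: place WR@(0,3)
Per-piece attacks for W:
  WR@(0,3): attacks (0,4) (0,5) (0,2) (0,1) (1,3) (2,3) [ray(0,1) blocked at (0,5); ray(0,-1) blocked at (0,1); ray(1,0) blocked at (2,3)]
  WK@(0,5): attacks (0,4) (1,5) (1,4)
W attacks (0,2): yes

Answer: yes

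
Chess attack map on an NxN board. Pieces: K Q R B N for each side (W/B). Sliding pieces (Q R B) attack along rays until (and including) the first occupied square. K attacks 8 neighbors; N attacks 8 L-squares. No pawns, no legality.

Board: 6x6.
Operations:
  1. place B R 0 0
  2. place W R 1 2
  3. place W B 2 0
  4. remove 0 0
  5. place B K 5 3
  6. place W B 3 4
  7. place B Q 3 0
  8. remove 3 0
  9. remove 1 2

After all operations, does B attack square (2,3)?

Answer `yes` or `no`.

Op 1: place BR@(0,0)
Op 2: place WR@(1,2)
Op 3: place WB@(2,0)
Op 4: remove (0,0)
Op 5: place BK@(5,3)
Op 6: place WB@(3,4)
Op 7: place BQ@(3,0)
Op 8: remove (3,0)
Op 9: remove (1,2)
Per-piece attacks for B:
  BK@(5,3): attacks (5,4) (5,2) (4,3) (4,4) (4,2)
B attacks (2,3): no

Answer: no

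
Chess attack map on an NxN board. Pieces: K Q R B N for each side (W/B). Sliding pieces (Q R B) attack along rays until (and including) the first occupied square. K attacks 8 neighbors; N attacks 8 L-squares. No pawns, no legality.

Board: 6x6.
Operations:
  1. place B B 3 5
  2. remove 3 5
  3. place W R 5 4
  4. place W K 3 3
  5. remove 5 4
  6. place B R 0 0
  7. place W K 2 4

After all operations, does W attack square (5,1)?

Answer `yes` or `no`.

Op 1: place BB@(3,5)
Op 2: remove (3,5)
Op 3: place WR@(5,4)
Op 4: place WK@(3,3)
Op 5: remove (5,4)
Op 6: place BR@(0,0)
Op 7: place WK@(2,4)
Per-piece attacks for W:
  WK@(2,4): attacks (2,5) (2,3) (3,4) (1,4) (3,5) (3,3) (1,5) (1,3)
  WK@(3,3): attacks (3,4) (3,2) (4,3) (2,3) (4,4) (4,2) (2,4) (2,2)
W attacks (5,1): no

Answer: no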